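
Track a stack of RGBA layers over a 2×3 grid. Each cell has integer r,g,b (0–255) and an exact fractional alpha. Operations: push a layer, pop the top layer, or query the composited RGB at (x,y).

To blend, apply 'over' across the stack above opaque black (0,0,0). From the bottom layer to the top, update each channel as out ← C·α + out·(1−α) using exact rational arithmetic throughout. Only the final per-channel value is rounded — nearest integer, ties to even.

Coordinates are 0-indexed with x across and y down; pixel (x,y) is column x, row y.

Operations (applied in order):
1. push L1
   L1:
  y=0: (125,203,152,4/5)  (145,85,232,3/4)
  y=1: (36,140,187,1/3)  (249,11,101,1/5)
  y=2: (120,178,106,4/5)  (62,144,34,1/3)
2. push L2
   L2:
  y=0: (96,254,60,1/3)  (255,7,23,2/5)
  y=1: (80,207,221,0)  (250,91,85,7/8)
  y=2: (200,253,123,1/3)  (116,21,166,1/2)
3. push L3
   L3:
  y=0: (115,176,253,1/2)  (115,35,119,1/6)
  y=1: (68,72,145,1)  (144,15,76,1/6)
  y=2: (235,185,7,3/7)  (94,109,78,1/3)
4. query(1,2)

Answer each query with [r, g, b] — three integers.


(1,2) stack=L1,L2,L3; from [0,0,0]:
+L1 (α=1/3) → [62/3, 48, 34/3]
+L2 (α=1/2) → [205/3, 69/2, 266/3]
+L3 (α=1/3) → [692/9, 178/3, 766/9]
= [77, 59, 85]


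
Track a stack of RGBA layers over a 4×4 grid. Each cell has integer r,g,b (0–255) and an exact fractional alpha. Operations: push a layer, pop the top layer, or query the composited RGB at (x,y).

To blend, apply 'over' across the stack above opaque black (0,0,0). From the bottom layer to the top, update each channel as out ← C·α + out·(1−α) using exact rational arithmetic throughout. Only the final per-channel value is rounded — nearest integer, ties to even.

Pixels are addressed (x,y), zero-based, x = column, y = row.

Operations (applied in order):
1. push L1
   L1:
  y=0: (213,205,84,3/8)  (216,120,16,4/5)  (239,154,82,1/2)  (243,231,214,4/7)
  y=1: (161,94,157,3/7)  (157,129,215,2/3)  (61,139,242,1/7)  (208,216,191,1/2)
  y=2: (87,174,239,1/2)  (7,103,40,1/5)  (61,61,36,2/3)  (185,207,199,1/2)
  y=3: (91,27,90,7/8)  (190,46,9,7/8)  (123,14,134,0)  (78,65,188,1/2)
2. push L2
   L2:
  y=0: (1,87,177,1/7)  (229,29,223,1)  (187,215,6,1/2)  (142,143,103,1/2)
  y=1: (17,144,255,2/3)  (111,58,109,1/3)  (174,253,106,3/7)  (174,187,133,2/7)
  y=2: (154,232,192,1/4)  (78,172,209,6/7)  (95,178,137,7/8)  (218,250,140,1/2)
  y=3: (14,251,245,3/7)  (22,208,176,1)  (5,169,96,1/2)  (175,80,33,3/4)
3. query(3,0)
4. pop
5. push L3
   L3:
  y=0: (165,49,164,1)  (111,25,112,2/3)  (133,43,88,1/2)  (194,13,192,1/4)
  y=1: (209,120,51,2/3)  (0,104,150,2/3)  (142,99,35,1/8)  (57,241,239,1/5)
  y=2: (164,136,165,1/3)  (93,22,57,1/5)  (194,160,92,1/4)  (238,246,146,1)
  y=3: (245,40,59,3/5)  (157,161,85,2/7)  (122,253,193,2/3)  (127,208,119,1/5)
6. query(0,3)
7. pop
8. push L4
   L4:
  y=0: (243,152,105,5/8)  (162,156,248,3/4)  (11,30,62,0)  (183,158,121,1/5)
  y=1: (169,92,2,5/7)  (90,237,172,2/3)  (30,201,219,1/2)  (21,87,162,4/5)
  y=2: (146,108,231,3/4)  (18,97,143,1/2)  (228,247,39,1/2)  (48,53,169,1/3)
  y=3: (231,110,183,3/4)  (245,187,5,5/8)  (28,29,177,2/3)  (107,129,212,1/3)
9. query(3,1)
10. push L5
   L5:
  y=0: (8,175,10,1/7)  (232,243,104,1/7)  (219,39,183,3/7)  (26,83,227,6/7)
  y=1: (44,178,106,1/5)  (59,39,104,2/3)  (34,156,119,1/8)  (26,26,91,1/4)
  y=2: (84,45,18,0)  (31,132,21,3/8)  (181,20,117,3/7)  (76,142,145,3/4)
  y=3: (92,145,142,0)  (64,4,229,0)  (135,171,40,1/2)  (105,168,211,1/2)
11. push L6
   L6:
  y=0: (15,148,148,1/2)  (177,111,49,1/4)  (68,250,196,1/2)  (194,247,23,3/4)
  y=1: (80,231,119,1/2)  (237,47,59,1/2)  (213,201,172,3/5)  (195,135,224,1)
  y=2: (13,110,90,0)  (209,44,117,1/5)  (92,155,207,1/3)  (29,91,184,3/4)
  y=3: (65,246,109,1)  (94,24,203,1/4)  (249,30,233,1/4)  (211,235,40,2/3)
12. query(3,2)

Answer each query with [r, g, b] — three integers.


at x=3,y=0 over L1,L2:
after L1 α=4/7: [972/7, 132, 856/7]
after L2 α=1/2: [983/7, 275/2, 1577/14]
= [140, 138, 113]

query (0,3) [L1,L3] — begin 0,0,0
after L1 α=7/8: [637/8, 189/8, 315/4]
after L3 α=3/5: [3577/20, 669/20, 669/10]
rounded: [179, 33, 67]

at x=3,y=1 over L1,L4:
L1 α=1/2: [104, 108, 191/2]
L4 α=4/5: [188/5, 456/5, 1487/10]
→ [38, 91, 149]

at x=3,y=2 over L1,L4,L5,L6:
+L1 (α=1/2) → [185/2, 207/2, 199/2]
+L4 (α=1/3) → [233/3, 260/3, 368/3]
+L5 (α=3/4) → [917/12, 769/6, 1673/12]
+L6 (α=3/4) → [1961/48, 2407/24, 8297/48]
= [41, 100, 173]


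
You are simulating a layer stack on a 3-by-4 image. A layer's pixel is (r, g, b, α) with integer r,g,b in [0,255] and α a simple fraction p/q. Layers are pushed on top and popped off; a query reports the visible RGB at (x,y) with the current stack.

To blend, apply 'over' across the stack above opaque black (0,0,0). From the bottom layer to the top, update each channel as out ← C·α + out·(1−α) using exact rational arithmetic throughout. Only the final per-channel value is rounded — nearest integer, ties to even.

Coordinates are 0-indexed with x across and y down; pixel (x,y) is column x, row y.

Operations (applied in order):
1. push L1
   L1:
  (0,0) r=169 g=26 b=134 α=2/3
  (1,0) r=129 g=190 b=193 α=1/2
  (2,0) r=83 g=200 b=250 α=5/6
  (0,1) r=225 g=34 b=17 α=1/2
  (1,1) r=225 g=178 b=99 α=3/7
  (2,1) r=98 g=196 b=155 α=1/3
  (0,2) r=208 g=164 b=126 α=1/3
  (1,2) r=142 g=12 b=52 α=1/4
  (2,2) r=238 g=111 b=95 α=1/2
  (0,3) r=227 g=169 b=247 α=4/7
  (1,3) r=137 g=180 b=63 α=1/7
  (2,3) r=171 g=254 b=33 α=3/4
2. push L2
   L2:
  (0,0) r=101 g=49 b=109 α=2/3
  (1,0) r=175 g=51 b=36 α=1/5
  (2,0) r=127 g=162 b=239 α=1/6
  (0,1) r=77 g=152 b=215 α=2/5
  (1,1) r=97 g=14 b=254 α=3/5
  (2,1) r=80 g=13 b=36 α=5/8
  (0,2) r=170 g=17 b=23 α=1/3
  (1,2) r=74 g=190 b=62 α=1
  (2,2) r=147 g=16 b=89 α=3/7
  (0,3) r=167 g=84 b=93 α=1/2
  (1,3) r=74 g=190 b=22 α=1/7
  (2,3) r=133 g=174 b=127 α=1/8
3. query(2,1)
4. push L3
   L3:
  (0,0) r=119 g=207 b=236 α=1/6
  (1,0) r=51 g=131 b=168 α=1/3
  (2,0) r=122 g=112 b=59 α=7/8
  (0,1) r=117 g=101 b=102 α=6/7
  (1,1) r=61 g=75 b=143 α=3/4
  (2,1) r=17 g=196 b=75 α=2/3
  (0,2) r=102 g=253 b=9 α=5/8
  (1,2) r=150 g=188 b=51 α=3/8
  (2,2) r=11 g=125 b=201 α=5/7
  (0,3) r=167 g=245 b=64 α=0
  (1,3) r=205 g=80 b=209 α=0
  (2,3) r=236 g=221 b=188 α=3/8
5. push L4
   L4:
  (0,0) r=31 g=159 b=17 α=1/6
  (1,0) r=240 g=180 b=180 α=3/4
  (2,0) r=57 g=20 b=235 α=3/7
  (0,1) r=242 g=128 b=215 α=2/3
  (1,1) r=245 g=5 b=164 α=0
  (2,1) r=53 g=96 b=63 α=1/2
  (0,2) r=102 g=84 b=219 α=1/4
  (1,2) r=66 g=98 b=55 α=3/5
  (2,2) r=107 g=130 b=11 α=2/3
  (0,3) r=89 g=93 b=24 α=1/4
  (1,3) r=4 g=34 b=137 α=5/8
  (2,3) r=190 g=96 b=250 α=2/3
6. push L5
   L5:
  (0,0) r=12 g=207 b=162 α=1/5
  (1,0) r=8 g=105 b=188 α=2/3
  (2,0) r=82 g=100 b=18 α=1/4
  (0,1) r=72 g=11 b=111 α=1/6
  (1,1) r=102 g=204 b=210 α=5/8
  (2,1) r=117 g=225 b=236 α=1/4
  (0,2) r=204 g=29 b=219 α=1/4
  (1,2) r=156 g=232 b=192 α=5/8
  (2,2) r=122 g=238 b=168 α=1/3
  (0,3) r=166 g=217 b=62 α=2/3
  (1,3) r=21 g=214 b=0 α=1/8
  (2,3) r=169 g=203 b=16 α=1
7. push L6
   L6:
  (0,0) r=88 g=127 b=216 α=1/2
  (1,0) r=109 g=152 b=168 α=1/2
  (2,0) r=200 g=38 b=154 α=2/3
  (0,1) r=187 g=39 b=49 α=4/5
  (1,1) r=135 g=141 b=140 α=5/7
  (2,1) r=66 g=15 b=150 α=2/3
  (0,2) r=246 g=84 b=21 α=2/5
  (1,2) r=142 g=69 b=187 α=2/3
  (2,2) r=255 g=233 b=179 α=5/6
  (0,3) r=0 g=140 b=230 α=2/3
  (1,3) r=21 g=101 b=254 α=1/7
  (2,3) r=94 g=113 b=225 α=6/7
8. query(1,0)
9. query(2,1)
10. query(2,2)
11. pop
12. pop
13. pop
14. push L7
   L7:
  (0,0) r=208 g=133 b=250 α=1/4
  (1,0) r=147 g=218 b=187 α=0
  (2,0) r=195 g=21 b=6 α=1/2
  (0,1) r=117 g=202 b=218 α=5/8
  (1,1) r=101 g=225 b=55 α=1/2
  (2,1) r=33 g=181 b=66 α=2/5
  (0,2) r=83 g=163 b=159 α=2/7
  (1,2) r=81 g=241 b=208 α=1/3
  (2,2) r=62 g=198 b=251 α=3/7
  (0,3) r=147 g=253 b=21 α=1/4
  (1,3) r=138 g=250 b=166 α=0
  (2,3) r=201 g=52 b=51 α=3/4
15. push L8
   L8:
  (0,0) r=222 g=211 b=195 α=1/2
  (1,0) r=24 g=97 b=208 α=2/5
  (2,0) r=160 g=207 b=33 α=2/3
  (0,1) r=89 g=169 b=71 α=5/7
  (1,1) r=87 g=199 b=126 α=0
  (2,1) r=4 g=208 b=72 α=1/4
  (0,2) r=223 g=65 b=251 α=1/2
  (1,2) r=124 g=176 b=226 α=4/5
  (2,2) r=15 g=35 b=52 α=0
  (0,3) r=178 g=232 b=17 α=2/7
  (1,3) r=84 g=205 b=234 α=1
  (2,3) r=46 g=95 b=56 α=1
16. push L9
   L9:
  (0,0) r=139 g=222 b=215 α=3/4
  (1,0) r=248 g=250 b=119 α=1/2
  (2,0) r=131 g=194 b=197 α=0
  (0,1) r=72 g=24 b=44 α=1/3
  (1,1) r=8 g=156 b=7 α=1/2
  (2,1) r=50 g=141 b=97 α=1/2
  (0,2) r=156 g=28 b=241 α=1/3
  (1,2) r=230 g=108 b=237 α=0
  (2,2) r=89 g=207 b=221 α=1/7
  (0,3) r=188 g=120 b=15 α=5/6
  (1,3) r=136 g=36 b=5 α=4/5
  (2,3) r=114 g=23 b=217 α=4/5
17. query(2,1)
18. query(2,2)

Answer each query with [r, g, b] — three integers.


(2,1) stack=L1,L2; from [0,0,0]:
after L1 α=1/3: [98/3, 196/3, 155/3]
after L2 α=5/8: [249/4, 261/8, 335/8]
= [62, 33, 42]

at x=1,y=0 over L1,L2,L3,L4,L5,L6:
after L1 α=1/2: [129/2, 95, 193/2]
after L2 α=1/5: [433/5, 431/5, 422/5]
after L3 α=1/3: [1121/15, 1517/15, 1684/15]
after L4 α=3/4: [11921/60, 9617/60, 2446/15]
after L5 α=2/3: [12881/180, 22217/180, 8086/45]
after L6 α=1/2: [32501/360, 49577/360, 7823/45]
= [90, 138, 174]

(2,1) stack=L1,L2,L3,L4,L5,L6; from [0,0,0]:
+L1 (α=1/3) → [98/3, 196/3, 155/3]
+L2 (α=5/8) → [249/4, 261/8, 335/8]
+L3 (α=2/3) → [385/12, 3397/24, 1535/24]
+L4 (α=1/2) → [1021/24, 5701/48, 3047/48]
+L5 (α=1/4) → [1957/32, 9301/64, 6823/64]
+L6 (α=2/3) → [6181/96, 11221/192, 26023/192]
→ [64, 58, 136]

query (2,2) [L1,L2,L3,L4,L5,L6] — begin 0,0,0
L1 α=1/2: [119, 111/2, 95/2]
L2 α=3/7: [131, 270/7, 457/7]
L3 α=5/7: [317/7, 4915/49, 7949/49]
L4 α=2/3: [605/7, 5885/49, 3009/49]
L5 α=1/3: [688/7, 23432/147, 4750/49]
L6 α=5/6: [9613/42, 194687/882, 48605/294]
rounded: [229, 221, 165]

at x=2,y=1 over L1,L2,L3,L7,L8,L9:
L1 α=1/3: [98/3, 196/3, 155/3]
L2 α=5/8: [249/4, 261/8, 335/8]
L3 α=2/3: [385/12, 3397/24, 1535/24]
L7 α=2/5: [649/20, 6293/40, 2591/40]
L8 α=1/4: [2027/80, 27199/160, 10653/160]
L9 α=1/2: [6027/160, 49759/320, 26173/320]
→ [38, 155, 82]

(2,2) stack=L1,L2,L3,L7,L8,L9; from [0,0,0]:
after L1 α=1/2: [119, 111/2, 95/2]
after L2 α=3/7: [131, 270/7, 457/7]
after L3 α=5/7: [317/7, 4915/49, 7949/49]
after L7 α=3/7: [2570/49, 48766/343, 68693/343]
after L8 α=0: [2570/49, 48766/343, 68693/343]
after L9 α=1/7: [19781/343, 363597/2401, 487961/2401]
= [58, 151, 203]


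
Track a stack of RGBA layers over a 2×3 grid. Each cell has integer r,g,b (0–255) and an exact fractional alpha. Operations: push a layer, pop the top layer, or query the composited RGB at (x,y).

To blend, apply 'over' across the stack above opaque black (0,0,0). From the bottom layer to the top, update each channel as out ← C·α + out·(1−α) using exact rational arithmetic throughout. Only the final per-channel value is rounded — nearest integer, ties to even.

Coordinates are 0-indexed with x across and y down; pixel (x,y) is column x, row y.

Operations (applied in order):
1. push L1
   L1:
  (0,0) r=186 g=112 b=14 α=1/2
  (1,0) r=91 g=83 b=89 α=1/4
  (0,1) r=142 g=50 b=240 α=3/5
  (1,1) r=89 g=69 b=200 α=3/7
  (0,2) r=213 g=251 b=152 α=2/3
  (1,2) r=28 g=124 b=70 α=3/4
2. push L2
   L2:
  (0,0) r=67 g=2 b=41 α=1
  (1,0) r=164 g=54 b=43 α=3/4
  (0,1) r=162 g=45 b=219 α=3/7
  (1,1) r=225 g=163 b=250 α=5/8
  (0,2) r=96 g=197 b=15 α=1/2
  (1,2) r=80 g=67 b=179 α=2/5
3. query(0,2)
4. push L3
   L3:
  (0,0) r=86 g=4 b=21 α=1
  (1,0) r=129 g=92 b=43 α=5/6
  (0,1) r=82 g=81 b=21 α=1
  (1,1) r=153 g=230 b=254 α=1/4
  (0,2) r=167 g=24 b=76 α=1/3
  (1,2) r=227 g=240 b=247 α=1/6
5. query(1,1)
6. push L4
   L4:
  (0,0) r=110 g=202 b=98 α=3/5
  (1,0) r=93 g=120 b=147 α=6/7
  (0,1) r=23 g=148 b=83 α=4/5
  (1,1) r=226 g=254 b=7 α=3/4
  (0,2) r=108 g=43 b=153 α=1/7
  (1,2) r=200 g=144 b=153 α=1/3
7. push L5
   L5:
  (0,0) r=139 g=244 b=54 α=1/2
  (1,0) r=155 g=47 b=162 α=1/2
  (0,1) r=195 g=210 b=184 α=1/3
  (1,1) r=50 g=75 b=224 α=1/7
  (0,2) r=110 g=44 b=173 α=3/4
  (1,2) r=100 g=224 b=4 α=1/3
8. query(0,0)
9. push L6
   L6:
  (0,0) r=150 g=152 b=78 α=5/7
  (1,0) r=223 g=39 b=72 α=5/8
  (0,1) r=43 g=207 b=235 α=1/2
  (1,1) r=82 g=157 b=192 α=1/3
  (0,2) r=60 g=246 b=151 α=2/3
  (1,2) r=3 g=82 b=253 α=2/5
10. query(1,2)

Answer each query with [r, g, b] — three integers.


at x=0,y=2 over L1,L2:
after L1 α=2/3: [142, 502/3, 304/3]
after L2 α=1/2: [119, 1093/6, 349/6]
= [119, 182, 58]

(1,1) stack=L1,L2,L3; from [0,0,0]:
L1 α=3/7: [267/7, 207/7, 600/7]
L2 α=5/8: [2169/14, 3163/28, 5275/28]
L3 α=1/4: [8649/56, 15929/112, 22937/112]
= [154, 142, 205]

at x=0,y=0 over L1,L2,L3,L4,L5:
L1 α=1/2: [93, 56, 7]
L2 α=1: [67, 2, 41]
L3 α=1: [86, 4, 21]
L4 α=3/5: [502/5, 614/5, 336/5]
L5 α=1/2: [1197/10, 917/5, 303/5]
→ [120, 183, 61]

query (1,2) [L1,L2,L3,L4,L5,L6] — begin 0,0,0
+L1 (α=3/4) → [21, 93, 105/2]
+L2 (α=2/5) → [223/5, 413/5, 1031/10]
+L3 (α=1/6) → [75, 653/6, 1525/12]
+L4 (α=1/3) → [350/3, 1085/9, 2443/18]
+L5 (α=1/3) → [1000/9, 4186/27, 2479/27]
+L6 (α=2/5) → [1018/15, 5662/45, 7033/45]
→ [68, 126, 156]


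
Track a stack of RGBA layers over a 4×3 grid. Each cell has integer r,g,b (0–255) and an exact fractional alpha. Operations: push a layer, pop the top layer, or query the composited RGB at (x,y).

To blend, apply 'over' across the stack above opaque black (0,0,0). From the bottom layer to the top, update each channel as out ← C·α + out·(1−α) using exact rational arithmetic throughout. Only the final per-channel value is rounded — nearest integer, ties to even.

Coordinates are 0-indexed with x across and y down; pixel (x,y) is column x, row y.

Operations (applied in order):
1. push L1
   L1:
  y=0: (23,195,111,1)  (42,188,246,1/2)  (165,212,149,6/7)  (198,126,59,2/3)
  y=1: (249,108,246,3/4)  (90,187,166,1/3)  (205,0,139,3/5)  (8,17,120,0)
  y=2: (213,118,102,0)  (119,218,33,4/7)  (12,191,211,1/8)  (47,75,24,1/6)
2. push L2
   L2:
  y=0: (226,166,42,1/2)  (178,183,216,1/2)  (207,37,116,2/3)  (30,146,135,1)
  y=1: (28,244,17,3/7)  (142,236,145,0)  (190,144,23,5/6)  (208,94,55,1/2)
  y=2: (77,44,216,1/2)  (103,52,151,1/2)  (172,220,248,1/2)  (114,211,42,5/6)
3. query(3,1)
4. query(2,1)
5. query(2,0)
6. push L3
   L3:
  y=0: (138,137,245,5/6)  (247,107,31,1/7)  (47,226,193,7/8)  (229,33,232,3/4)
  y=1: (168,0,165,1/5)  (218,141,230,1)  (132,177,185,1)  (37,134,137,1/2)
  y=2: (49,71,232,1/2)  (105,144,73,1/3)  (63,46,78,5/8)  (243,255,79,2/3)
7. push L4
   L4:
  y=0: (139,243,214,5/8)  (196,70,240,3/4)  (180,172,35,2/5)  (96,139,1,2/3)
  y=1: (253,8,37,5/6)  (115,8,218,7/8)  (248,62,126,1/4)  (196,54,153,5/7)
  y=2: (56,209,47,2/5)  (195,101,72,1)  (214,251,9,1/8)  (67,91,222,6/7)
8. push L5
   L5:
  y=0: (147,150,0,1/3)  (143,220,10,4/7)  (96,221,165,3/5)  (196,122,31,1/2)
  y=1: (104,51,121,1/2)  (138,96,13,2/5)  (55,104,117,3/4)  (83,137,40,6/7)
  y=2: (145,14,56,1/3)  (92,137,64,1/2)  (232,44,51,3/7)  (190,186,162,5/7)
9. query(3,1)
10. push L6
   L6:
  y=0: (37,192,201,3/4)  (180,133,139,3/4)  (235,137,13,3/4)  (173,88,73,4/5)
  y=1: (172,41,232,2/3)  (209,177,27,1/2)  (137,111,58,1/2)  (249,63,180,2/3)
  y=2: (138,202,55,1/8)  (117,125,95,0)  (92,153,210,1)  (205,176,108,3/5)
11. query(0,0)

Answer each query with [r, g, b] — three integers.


query (3,1) [L1,L2] — begin 0,0,0
L1 α=0: [0, 0, 0]
L2 α=1/2: [104, 47, 55/2]
rounded: [104, 47, 28]

query (2,1) [L1,L2] — begin 0,0,0
+L1 (α=3/5) → [123, 0, 417/5]
+L2 (α=5/6) → [1073/6, 120, 496/15]
→ [179, 120, 33]

query (2,0) [L1,L2] — begin 0,0,0
after L1 α=6/7: [990/7, 1272/7, 894/7]
after L2 α=2/3: [1296/7, 1790/21, 2518/21]
= [185, 85, 120]

at x=3,y=1 over L1,L2,L3,L4,L5:
L1 α=0: [0, 0, 0]
L2 α=1/2: [104, 47, 55/2]
L3 α=1/2: [141/2, 181/2, 329/4]
L4 α=5/7: [1121/7, 451/7, 1859/14]
L5 α=6/7: [4607/49, 6205/49, 5219/98]
= [94, 127, 53]

query (0,0) [L1,L2,L3,L4,L5,L6] — begin 0,0,0
+L1 (α=1) → [23, 195, 111]
+L2 (α=1/2) → [249/2, 361/2, 153/2]
+L3 (α=5/6) → [543/4, 577/4, 2603/12]
+L4 (α=5/8) → [4409/32, 6591/32, 6883/32]
+L5 (α=1/3) → [6761/48, 2997/16, 6883/48]
+L6 (α=3/4) → [12089/192, 12213/64, 35827/192]
rounded: [63, 191, 187]


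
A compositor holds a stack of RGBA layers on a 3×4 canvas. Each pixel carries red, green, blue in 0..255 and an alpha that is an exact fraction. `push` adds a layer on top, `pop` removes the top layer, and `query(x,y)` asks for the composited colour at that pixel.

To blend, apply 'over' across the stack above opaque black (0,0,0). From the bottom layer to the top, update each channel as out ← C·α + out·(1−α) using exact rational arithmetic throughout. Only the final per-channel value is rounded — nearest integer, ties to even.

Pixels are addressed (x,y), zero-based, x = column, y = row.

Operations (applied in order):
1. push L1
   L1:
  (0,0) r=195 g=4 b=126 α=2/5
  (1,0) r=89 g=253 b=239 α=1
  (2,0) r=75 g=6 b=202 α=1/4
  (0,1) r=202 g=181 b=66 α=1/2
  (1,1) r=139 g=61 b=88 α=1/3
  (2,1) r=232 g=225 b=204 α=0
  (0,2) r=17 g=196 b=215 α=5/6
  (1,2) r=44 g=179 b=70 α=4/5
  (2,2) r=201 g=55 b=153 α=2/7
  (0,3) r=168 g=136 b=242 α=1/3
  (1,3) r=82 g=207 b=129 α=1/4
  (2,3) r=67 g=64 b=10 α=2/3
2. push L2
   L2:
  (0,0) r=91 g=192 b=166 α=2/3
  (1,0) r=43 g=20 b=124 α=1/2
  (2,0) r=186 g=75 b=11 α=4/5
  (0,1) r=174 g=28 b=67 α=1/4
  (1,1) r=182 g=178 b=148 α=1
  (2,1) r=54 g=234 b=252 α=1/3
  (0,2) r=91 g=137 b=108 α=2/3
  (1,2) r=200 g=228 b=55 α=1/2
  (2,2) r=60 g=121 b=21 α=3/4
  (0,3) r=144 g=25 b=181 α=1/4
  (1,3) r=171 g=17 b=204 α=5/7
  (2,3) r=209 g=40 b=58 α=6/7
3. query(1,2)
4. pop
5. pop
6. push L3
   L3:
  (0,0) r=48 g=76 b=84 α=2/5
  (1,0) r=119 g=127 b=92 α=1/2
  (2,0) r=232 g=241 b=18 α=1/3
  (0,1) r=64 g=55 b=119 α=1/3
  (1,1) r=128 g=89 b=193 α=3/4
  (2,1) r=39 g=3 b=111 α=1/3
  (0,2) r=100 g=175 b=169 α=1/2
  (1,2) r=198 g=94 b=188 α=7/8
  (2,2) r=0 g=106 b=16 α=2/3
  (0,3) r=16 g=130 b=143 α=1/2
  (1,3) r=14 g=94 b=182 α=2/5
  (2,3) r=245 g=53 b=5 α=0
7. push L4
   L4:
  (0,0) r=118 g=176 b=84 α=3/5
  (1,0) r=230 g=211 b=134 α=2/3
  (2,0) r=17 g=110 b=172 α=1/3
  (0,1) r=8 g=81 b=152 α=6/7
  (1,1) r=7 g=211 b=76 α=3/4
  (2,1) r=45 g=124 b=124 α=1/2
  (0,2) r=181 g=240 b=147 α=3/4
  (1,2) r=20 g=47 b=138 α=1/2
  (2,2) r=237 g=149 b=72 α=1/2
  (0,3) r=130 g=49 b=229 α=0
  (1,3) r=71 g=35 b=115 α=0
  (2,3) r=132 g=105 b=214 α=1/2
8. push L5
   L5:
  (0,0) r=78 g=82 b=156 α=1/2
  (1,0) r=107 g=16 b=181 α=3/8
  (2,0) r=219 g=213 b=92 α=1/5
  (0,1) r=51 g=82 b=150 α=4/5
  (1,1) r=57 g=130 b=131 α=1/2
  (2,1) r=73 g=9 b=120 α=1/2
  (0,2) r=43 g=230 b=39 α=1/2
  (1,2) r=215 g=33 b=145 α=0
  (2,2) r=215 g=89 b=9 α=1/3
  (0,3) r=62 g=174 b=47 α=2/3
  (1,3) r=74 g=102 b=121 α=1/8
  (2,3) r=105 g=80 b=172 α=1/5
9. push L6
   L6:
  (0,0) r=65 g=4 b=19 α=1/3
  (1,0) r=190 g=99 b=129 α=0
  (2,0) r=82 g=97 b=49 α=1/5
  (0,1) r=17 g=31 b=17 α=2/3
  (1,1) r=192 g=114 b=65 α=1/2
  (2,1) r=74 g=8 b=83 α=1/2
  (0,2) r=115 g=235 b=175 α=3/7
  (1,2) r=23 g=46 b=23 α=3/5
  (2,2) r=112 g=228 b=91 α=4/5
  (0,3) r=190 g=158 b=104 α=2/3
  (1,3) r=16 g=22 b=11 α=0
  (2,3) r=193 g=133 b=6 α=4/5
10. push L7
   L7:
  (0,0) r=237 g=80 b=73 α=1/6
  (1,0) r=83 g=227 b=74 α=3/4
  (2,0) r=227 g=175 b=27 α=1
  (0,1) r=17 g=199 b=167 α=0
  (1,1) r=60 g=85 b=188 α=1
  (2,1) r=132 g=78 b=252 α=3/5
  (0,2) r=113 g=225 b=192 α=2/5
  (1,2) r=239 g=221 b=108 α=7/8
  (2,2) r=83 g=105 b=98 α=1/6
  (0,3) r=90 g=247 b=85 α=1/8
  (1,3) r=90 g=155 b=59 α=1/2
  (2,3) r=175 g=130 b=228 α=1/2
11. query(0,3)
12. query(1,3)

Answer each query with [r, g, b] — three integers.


(1,2) stack=L1,L2; from [0,0,0]:
+L1 (α=4/5) → [176/5, 716/5, 56]
+L2 (α=1/2) → [588/5, 928/5, 111/2]
→ [118, 186, 56]

at x=0,y=3 over L3,L4,L5,L6,L7:
L3 α=1/2: [8, 65, 143/2]
L4 α=0: [8, 65, 143/2]
L5 α=2/3: [44, 413/3, 331/6]
L6 α=2/3: [424/3, 1361/9, 1579/18]
L7 α=1/8: [1619/12, 5875/36, 12583/144]
= [135, 163, 87]

at x=1,y=3 over L3,L4,L5,L6,L7:
L3 α=2/5: [28/5, 188/5, 364/5]
L4 α=0: [28/5, 188/5, 364/5]
L5 α=1/8: [283/20, 913/20, 3153/40]
L6 α=0: [283/20, 913/20, 3153/40]
L7 α=1/2: [2083/40, 4013/40, 5513/80]
rounded: [52, 100, 69]


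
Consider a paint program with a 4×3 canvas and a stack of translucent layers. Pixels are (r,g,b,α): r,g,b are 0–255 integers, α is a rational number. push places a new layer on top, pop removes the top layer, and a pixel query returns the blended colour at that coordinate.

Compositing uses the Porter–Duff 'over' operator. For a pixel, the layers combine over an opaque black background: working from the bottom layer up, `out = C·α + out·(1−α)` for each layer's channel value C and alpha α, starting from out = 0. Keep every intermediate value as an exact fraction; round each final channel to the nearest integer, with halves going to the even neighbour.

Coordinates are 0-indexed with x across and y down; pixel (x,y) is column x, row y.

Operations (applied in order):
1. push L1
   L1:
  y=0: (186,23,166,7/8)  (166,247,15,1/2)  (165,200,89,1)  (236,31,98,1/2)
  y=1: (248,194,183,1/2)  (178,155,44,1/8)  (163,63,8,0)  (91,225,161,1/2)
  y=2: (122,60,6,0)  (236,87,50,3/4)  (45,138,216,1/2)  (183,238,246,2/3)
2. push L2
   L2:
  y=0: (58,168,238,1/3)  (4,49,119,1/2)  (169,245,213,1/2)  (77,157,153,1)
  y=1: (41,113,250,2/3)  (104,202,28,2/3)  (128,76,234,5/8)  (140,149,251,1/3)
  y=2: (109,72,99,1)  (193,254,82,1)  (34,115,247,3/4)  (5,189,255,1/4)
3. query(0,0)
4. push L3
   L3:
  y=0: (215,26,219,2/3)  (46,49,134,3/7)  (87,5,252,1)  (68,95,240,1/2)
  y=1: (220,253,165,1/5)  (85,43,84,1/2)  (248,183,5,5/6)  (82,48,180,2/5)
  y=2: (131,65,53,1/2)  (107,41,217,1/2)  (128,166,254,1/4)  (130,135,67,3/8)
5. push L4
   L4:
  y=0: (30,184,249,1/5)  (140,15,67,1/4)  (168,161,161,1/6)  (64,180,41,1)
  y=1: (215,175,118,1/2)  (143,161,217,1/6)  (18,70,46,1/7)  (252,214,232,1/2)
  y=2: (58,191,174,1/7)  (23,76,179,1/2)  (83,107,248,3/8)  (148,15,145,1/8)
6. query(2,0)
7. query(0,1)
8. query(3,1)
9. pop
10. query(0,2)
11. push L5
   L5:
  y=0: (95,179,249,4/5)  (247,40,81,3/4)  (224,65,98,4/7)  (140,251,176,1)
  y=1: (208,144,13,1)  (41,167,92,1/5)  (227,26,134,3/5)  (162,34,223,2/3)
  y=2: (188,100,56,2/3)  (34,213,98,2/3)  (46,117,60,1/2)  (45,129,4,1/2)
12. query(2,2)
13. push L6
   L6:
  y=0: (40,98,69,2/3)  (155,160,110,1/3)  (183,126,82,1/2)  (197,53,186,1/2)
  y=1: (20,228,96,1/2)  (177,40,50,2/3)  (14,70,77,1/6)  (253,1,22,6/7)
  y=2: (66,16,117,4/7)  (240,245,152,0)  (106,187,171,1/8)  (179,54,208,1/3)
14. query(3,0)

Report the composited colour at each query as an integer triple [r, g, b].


(0,0) stack=L1,L2; from [0,0,0]:
+L1 (α=7/8) → [651/4, 161/8, 581/4]
+L2 (α=1/3) → [767/6, 833/12, 1057/6]
→ [128, 69, 176]

(2,0) stack=L1,L2,L3,L4; from [0,0,0]:
+L1 (α=1) → [165, 200, 89]
+L2 (α=1/2) → [167, 445/2, 151]
+L3 (α=1) → [87, 5, 252]
+L4 (α=1/6) → [201/2, 31, 1421/6]
= [100, 31, 237]

(0,1) stack=L1,L2,L3,L4; from [0,0,0]:
after L1 α=1/2: [124, 97, 183/2]
after L2 α=2/3: [206/3, 323/3, 1183/6]
after L3 α=1/5: [1484/15, 2051/15, 2861/15]
after L4 α=1/2: [4709/30, 2338/15, 4631/30]
rounded: [157, 156, 154]

at x=3,y=1 over L1,L2,L3,L4:
+L1 (α=1/2) → [91/2, 225/2, 161/2]
+L2 (α=1/3) → [77, 374/3, 412/3]
+L3 (α=2/5) → [79, 94, 772/5]
+L4 (α=1/2) → [331/2, 154, 966/5]
rounded: [166, 154, 193]

at x=0,y=2 over L1,L2,L3:
+L1 (α=0) → [0, 0, 0]
+L2 (α=1) → [109, 72, 99]
+L3 (α=1/2) → [120, 137/2, 76]
= [120, 68, 76]

(2,2) stack=L1,L2,L3,L5; from [0,0,0]:
after L1 α=1/2: [45/2, 69, 108]
after L2 α=3/4: [249/8, 207/2, 849/4]
after L3 α=1/4: [1771/32, 953/8, 3563/16]
after L5 α=1/2: [3243/64, 1889/16, 4523/32]
= [51, 118, 141]

at x=3,y=0 over L1,L2,L3,L5,L6:
L1 α=1/2: [118, 31/2, 49]
L2 α=1: [77, 157, 153]
L3 α=1/2: [145/2, 126, 393/2]
L5 α=1: [140, 251, 176]
L6 α=1/2: [337/2, 152, 181]
= [168, 152, 181]


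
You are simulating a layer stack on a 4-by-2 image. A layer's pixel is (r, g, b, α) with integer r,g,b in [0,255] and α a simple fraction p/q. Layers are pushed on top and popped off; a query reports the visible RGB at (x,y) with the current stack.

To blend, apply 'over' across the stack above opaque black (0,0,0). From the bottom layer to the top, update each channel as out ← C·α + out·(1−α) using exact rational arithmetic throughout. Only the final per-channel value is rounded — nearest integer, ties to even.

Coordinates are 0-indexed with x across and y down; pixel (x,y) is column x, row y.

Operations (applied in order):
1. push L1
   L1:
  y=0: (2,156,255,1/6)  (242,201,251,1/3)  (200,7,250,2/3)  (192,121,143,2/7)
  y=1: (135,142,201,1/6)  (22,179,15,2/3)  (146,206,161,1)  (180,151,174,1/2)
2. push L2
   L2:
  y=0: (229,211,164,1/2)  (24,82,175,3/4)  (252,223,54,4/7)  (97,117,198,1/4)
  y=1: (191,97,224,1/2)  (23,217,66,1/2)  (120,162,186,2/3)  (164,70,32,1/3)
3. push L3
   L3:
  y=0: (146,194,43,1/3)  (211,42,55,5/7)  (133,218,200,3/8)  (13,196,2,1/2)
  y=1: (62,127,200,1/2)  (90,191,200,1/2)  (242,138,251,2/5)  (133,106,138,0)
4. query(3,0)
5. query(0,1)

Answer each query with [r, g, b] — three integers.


(3,0) stack=L1,L2,L3; from [0,0,0]:
+L1 (α=2/7) → [384/7, 242/7, 286/7]
+L2 (α=1/4) → [1831/28, 1545/28, 561/7]
+L3 (α=1/2) → [2195/56, 7033/56, 575/14]
rounded: [39, 126, 41]

(0,1) stack=L1,L2,L3; from [0,0,0]:
+L1 (α=1/6) → [45/2, 71/3, 67/2]
+L2 (α=1/2) → [427/4, 181/3, 515/4]
+L3 (α=1/2) → [675/8, 281/3, 1315/8]
= [84, 94, 164]


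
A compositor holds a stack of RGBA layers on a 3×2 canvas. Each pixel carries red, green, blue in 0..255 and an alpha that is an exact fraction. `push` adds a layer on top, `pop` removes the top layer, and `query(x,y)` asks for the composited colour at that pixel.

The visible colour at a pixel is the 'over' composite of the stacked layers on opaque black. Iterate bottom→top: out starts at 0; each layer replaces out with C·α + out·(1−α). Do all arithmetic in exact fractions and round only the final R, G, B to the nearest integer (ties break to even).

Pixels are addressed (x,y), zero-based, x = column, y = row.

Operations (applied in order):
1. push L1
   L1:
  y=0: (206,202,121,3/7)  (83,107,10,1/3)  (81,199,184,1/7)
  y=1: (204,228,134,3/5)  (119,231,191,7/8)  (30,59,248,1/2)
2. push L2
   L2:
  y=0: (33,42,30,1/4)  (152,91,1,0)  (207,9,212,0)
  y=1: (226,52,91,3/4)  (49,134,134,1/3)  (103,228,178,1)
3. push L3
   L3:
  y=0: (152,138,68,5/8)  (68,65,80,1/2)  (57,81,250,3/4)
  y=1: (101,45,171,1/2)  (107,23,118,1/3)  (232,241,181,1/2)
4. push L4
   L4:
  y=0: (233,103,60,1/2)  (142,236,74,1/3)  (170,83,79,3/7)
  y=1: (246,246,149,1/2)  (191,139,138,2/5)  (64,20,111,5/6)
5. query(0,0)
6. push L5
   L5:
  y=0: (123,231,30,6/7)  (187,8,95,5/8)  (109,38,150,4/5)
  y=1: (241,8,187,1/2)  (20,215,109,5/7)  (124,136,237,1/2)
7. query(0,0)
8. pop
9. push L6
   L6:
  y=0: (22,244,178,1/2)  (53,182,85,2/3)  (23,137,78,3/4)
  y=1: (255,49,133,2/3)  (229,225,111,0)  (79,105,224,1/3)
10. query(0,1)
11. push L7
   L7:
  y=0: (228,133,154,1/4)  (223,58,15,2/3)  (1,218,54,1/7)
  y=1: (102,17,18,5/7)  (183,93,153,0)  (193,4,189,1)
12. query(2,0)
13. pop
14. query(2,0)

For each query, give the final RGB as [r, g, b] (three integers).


query (0,0) [L1,L2,L3,L4] — begin 0,0,0
L1 α=3/7: [618/7, 606/7, 363/7]
L2 α=1/4: [2085/28, 528/7, 1299/28]
L3 α=5/8: [27535/224, 3207/28, 13417/224]
L4 α=1/2: [79727/448, 6091/56, 26857/448]
= [178, 109, 60]

at x=0,y=0 over L1,L2,L3,L4,L5:
after L1 α=3/7: [618/7, 606/7, 363/7]
after L2 α=1/4: [2085/28, 528/7, 1299/28]
after L3 α=5/8: [27535/224, 3207/28, 13417/224]
after L4 α=1/2: [79727/448, 6091/56, 26857/448]
after L5 α=6/7: [410351/3136, 83707/392, 107497/3136]
→ [131, 214, 34]

at x=0,y=1 over L1,L2,L3,L4,L6:
after L1 α=3/5: [612/5, 684/5, 402/5]
after L2 α=3/4: [2001/10, 366/5, 1767/20]
after L3 α=1/2: [3011/20, 591/10, 5187/40]
after L4 α=1/2: [7931/40, 3051/20, 11147/80]
after L6 α=2/3: [28331/120, 5011/60, 10809/80]
= [236, 84, 135]

(2,0) stack=L1,L2,L3,L4,L6,L7; from [0,0,0]:
L1 α=1/7: [81/7, 199/7, 184/7]
L2 α=0: [81/7, 199/7, 184/7]
L3 α=3/4: [639/14, 475/7, 2717/14]
L4 α=3/7: [4848/49, 3643/49, 7093/49]
L6 α=3/4: [8229/196, 11891/98, 18559/196]
L7 α=1/7: [24785/686, 46355/343, 60969/686]
= [36, 135, 89]

query (2,0) [L1,L2,L3,L4,L6] — begin 0,0,0
after L1 α=1/7: [81/7, 199/7, 184/7]
after L2 α=0: [81/7, 199/7, 184/7]
after L3 α=3/4: [639/14, 475/7, 2717/14]
after L4 α=3/7: [4848/49, 3643/49, 7093/49]
after L6 α=3/4: [8229/196, 11891/98, 18559/196]
rounded: [42, 121, 95]


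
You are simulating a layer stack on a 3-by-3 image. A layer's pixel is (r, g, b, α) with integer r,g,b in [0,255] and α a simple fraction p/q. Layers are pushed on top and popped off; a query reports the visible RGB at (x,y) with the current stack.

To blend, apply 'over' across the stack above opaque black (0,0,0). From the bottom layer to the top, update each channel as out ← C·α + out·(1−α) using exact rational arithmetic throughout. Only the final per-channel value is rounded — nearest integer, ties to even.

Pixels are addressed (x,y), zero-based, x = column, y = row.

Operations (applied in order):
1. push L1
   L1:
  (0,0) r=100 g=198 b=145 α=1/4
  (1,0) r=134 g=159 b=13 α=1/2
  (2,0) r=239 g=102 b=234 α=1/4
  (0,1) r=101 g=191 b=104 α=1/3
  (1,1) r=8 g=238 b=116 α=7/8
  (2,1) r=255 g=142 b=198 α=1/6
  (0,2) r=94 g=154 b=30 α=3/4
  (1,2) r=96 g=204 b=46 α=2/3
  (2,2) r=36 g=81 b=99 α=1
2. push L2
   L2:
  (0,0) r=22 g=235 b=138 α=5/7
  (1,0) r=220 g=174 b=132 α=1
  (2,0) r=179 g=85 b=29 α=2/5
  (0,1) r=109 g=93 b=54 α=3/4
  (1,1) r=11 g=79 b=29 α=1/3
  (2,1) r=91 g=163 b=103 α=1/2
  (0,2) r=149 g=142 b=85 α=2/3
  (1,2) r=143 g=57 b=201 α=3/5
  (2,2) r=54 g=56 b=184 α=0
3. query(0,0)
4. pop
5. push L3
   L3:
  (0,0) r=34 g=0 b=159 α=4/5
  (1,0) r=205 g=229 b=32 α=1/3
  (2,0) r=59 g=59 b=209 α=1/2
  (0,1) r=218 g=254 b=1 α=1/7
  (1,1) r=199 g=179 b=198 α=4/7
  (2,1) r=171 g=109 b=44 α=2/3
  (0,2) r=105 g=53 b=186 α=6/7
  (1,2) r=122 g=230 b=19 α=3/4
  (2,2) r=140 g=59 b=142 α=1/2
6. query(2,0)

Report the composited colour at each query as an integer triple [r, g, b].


at x=0,y=0 over L1,L2:
+L1 (α=1/4) → [25, 99/2, 145/4]
+L2 (α=5/7) → [160/7, 182, 1525/14]
→ [23, 182, 109]

(2,0) stack=L1,L3; from [0,0,0]:
+L1 (α=1/4) → [239/4, 51/2, 117/2]
+L3 (α=1/2) → [475/8, 169/4, 535/4]
→ [59, 42, 134]


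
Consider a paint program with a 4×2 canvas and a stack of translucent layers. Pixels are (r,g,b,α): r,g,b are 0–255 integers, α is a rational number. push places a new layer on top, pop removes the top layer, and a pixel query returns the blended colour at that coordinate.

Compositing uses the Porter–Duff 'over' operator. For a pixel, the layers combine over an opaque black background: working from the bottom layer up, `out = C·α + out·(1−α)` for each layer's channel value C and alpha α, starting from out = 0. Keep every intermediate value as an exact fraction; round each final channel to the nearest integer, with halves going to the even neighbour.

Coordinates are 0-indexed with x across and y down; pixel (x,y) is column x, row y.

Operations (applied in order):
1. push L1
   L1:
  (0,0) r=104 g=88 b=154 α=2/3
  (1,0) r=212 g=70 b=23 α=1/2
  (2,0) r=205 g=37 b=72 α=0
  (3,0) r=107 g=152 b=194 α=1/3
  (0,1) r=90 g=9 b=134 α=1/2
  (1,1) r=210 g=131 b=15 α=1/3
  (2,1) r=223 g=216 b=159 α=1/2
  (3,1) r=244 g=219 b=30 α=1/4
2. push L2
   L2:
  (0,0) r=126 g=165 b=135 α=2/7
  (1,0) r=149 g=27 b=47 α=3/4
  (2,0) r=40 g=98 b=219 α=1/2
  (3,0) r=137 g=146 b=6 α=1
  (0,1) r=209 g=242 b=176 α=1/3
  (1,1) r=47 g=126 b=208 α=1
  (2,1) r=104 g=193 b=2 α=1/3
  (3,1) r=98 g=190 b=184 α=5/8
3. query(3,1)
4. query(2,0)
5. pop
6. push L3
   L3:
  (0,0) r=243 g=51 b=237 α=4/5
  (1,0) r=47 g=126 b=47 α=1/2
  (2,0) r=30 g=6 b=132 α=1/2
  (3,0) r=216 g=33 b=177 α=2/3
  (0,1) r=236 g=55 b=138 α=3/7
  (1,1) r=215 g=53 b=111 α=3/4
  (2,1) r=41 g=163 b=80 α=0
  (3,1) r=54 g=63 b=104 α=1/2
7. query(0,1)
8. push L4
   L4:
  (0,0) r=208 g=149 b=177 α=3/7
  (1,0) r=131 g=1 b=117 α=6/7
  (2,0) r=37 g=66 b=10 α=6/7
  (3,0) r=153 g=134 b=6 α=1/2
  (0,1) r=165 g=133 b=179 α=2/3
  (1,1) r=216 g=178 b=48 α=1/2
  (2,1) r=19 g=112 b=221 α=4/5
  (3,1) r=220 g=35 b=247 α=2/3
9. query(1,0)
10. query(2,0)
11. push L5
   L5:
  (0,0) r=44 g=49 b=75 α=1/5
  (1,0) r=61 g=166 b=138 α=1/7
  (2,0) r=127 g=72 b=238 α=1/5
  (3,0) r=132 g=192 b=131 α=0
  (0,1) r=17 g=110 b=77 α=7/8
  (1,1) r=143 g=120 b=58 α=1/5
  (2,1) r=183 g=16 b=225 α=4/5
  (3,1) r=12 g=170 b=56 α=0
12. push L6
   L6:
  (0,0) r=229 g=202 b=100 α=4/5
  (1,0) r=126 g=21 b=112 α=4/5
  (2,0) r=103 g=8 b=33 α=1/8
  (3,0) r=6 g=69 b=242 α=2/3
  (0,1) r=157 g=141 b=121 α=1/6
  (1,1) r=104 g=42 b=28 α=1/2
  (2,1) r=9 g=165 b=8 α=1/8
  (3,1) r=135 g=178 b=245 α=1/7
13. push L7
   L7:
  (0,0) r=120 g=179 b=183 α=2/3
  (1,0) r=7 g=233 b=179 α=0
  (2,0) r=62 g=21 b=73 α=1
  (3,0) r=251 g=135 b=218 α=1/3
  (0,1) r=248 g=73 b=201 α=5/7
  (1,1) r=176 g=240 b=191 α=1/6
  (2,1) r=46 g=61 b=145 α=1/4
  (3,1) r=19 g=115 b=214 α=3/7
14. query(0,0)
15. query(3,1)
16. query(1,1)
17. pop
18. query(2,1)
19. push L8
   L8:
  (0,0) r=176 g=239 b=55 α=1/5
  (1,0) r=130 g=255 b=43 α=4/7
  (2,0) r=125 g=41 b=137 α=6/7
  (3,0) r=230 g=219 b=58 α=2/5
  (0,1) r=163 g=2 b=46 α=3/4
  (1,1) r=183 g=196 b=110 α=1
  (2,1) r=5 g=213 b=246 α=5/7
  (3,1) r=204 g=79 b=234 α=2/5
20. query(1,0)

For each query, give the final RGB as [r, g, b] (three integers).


at x=3,y=1 over L1,L2:
after L1 α=1/4: [61, 219/4, 15/2]
after L2 α=5/8: [673/8, 4457/32, 1885/16]
→ [84, 139, 118]

query (2,0) [L1,L2] — begin 0,0,0
+L1 (α=0) → [0, 0, 0]
+L2 (α=1/2) → [20, 49, 219/2]
→ [20, 49, 110]

at x=0,y=1 over L1,L3:
after L1 α=1/2: [45, 9/2, 67]
after L3 α=3/7: [888/7, 183/7, 682/7]
→ [127, 26, 97]

at x=1,y=0 over L1,L3,L4:
+L1 (α=1/2) → [106, 35, 23/2]
+L3 (α=1/2) → [153/2, 161/2, 117/4]
+L4 (α=6/7) → [1725/14, 173/14, 2925/28]
→ [123, 12, 104]

(2,0) stack=L1,L3,L4; from [0,0,0]:
after L1 α=0: [0, 0, 0]
after L3 α=1/2: [15, 3, 66]
after L4 α=6/7: [237/7, 57, 18]
= [34, 57, 18]

query (0,0) [L1,L3,L4,L5,L6,L7] — begin 0,0,0
L1 α=2/3: [208/3, 176/3, 308/3]
L3 α=4/5: [3124/15, 788/15, 3152/15]
L4 α=3/7: [21856/105, 9857/105, 2939/15]
L5 α=1/5: [92044/525, 44573/525, 12881/75]
L6 α=4/5: [572944/2625, 468773/2625, 42881/375]
L7 α=2/3: [1202944/7875, 1408523/7875, 180131/1125]
rounded: [153, 179, 160]

query (3,1) [L1,L3,L4,L5,L6,L7] — begin 0,0,0
after L1 α=1/4: [61, 219/4, 15/2]
after L3 α=1/2: [115/2, 471/8, 223/4]
after L4 α=2/3: [995/6, 1031/24, 733/4]
after L5 α=0: [995/6, 1031/24, 733/4]
after L6 α=1/7: [1130/7, 249/4, 2689/14]
after L7 α=3/7: [4919/49, 594/7, 9872/49]
= [100, 85, 201]

at x=1,y=1 over L1,L3,L4,L5,L6,L7:
L1 α=1/3: [70, 131/3, 5]
L3 α=3/4: [715/4, 152/3, 169/2]
L4 α=1/2: [1579/8, 343/3, 265/4]
L5 α=1/5: [373/2, 1732/15, 323/5]
L6 α=1/2: [581/4, 1181/15, 463/10]
L7 α=1/6: [1203/8, 1901/18, 845/12]
→ [150, 106, 70]

at x=2,y=1 over L1,L3,L4,L5,L6:
after L1 α=1/2: [223/2, 108, 159/2]
after L3 α=0: [223/2, 108, 159/2]
after L4 α=4/5: [75/2, 556/5, 1927/10]
after L5 α=4/5: [1539/10, 876/25, 10927/50]
after L6 α=1/8: [10863/80, 10257/200, 76889/400]
= [136, 51, 192]

(1,0) stack=L1,L3,L4,L5,L6,L8; from [0,0,0]:
+L1 (α=1/2) → [106, 35, 23/2]
+L3 (α=1/2) → [153/2, 161/2, 117/4]
+L4 (α=6/7) → [1725/14, 173/14, 2925/28]
+L5 (α=1/7) → [5602/49, 1681/49, 10707/98]
+L6 (α=4/5) → [30298/245, 5797/245, 54611/490]
+L8 (α=4/7) → [218294/1715, 267291/1715, 248113/3430]
= [127, 156, 72]


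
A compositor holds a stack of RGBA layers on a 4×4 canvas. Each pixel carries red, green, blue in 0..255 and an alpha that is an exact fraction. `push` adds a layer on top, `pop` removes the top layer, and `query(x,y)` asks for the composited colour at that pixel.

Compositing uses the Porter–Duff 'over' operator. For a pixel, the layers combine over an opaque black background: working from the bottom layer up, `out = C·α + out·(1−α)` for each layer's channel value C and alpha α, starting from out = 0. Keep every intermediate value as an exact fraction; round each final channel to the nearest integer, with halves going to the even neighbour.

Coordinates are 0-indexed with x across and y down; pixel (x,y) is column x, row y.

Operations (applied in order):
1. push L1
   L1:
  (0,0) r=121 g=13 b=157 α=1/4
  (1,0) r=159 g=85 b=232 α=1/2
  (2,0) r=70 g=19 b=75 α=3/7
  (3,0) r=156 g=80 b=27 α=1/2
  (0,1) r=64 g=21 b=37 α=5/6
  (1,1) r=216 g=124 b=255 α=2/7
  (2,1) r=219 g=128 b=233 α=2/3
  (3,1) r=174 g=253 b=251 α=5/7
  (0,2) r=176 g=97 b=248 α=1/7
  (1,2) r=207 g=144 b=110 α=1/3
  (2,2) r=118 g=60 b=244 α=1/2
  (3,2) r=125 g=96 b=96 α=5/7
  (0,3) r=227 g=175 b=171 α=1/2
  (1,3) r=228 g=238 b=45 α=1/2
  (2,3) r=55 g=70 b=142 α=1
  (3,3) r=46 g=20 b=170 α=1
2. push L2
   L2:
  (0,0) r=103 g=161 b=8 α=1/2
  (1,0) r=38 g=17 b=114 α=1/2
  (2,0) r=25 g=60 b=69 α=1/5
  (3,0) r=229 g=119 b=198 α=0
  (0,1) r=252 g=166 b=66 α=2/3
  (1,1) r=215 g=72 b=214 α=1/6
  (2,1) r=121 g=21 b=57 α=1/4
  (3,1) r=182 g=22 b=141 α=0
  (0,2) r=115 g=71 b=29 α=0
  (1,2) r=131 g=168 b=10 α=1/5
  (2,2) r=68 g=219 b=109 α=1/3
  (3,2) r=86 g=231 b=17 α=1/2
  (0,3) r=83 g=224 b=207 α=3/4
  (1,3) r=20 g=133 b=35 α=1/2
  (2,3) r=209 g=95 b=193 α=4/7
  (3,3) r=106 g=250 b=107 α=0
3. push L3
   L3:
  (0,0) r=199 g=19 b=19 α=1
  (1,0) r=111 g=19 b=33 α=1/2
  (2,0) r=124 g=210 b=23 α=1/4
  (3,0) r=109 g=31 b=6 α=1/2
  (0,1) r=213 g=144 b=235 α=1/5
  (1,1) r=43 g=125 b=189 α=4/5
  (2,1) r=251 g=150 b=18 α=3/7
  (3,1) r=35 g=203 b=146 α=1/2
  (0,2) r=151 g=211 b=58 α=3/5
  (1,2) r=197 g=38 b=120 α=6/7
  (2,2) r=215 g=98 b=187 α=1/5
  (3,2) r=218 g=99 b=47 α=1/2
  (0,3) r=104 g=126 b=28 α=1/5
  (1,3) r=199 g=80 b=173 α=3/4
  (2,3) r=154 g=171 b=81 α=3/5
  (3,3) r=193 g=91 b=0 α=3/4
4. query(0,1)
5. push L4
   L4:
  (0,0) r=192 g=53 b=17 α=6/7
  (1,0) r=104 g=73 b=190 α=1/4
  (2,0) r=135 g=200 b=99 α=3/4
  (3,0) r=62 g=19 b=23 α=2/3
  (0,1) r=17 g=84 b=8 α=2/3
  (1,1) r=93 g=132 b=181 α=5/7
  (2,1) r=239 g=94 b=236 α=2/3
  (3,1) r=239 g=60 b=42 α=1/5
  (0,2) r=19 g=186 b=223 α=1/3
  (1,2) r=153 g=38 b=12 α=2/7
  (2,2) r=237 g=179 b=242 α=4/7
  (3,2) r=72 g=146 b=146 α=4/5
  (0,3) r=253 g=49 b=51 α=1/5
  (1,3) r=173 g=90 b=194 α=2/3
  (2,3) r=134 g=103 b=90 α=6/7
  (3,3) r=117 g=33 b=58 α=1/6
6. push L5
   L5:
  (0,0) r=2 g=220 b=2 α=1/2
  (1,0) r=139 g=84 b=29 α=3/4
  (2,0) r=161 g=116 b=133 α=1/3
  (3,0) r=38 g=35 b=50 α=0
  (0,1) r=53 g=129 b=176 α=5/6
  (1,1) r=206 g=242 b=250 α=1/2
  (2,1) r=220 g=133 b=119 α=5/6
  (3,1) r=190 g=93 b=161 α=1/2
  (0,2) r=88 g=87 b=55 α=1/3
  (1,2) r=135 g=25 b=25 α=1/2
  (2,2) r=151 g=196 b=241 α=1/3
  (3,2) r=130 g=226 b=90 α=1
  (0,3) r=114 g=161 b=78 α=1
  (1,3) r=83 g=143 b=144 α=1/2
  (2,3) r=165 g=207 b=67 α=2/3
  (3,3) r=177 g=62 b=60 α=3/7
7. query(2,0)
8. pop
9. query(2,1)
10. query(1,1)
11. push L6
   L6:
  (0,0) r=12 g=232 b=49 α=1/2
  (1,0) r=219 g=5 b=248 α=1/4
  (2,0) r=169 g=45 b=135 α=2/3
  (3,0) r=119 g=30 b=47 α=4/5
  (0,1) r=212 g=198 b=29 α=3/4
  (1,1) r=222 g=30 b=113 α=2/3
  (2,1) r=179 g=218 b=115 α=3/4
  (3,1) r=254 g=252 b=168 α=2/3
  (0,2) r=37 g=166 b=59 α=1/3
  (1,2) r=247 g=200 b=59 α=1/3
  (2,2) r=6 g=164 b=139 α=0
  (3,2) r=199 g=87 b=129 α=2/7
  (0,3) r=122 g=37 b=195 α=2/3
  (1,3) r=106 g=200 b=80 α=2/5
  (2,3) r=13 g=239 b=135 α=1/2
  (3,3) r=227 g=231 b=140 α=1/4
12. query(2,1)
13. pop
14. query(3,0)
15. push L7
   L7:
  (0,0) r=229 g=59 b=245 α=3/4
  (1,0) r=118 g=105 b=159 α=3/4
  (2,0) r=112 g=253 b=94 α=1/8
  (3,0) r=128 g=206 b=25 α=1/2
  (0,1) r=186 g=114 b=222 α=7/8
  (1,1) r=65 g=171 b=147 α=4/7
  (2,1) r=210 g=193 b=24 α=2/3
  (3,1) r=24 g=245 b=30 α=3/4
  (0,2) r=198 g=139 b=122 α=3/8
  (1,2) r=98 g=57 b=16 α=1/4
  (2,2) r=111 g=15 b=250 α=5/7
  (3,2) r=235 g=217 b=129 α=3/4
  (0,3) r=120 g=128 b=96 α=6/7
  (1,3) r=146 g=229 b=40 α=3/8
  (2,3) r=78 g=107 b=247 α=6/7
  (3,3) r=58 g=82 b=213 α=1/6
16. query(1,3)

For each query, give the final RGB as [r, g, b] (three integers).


query (0,1) [L1,L2,L3] — begin 0,0,0
after L1 α=5/6: [160/3, 35/2, 185/6]
after L2 α=2/3: [1672/9, 233/2, 977/18]
after L3 α=1/5: [1721/9, 122, 4069/45]
rounded: [191, 122, 90]

query (2,0) [L1,L2,L3,L4,L5] — begin 0,0,0
L1 α=3/7: [30, 57/7, 225/7]
L2 α=1/5: [29, 648/35, 1383/35]
L3 α=1/4: [211/4, 4647/70, 2477/70]
L4 α=3/4: [1831/16, 46647/280, 23267/280]
L5 α=1/3: [3119/24, 62887/420, 41887/420]
→ [130, 150, 100]

(2,1) stack=L1,L2,L3,L4; from [0,0,0]:
L1 α=2/3: [146, 256/3, 466/3]
L2 α=1/4: [559/4, 277/4, 523/4]
L3 α=3/7: [1312/7, 727/7, 577/7]
L4 α=2/3: [4658/21, 681/7, 3881/21]
rounded: [222, 97, 185]

at x=1,y=1 over L1,L2,L3,L4:
+L1 (α=2/7) → [432/7, 248/7, 510/7]
+L2 (α=1/6) → [3665/42, 872/21, 2024/21]
+L3 (α=4/5) → [10889/210, 11372/105, 3580/21]
+L4 (α=5/7) → [59714/735, 92044/735, 26165/147]
= [81, 125, 178]

at x=2,y=1 over L1,L2,L3,L4,L6:
after L1 α=2/3: [146, 256/3, 466/3]
after L2 α=1/4: [559/4, 277/4, 523/4]
after L3 α=3/7: [1312/7, 727/7, 577/7]
after L4 α=2/3: [4658/21, 681/7, 3881/21]
after L6 α=3/4: [15935/84, 5259/28, 5563/42]
rounded: [190, 188, 132]

query (3,0) [L1,L2,L3,L4] — begin 0,0,0
+L1 (α=1/2) → [78, 40, 27/2]
+L2 (α=0) → [78, 40, 27/2]
+L3 (α=1/2) → [187/2, 71/2, 39/4]
+L4 (α=2/3) → [145/2, 49/2, 223/12]
rounded: [72, 24, 19]

at x=1,y=3 over L1,L2,L3,L4,L7:
after L1 α=1/2: [114, 119, 45/2]
after L2 α=1/2: [67, 126, 115/4]
after L3 α=3/4: [166, 183/2, 2191/16]
after L4 α=2/3: [512/3, 181/2, 8399/48]
after L7 α=3/8: [1937/12, 2279/16, 47755/384]
= [161, 142, 124]
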